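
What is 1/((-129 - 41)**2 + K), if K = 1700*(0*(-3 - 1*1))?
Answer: 1/28900 ≈ 3.4602e-5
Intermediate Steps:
K = 0 (K = 1700*(0*(-3 - 1)) = 1700*(0*(-4)) = 1700*0 = 0)
1/((-129 - 41)**2 + K) = 1/((-129 - 41)**2 + 0) = 1/((-170)**2 + 0) = 1/(28900 + 0) = 1/28900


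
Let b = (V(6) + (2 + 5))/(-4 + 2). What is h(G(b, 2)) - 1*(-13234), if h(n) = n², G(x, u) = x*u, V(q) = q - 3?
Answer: 13334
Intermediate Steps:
V(q) = -3 + q
b = -5 (b = ((-3 + 6) + (2 + 5))/(-4 + 2) = (3 + 7)/(-2) = -½*10 = -5)
G(x, u) = u*x
h(G(b, 2)) - 1*(-13234) = (2*(-5))² - 1*(-13234) = (-10)² + 13234 = 100 + 13234 = 13334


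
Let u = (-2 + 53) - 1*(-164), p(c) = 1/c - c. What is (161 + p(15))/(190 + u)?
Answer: 2191/6075 ≈ 0.36066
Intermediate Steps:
u = 215 (u = 51 + 164 = 215)
(161 + p(15))/(190 + u) = (161 + (1/15 - 1*15))/(190 + 215) = (161 + (1/15 - 15))/405 = (161 - 224/15)*(1/405) = (2191/15)*(1/405) = 2191/6075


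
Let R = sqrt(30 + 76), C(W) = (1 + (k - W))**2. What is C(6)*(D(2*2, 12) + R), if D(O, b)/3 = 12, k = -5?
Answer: 3600 + 100*sqrt(106) ≈ 4629.6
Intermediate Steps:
C(W) = (-4 - W)**2 (C(W) = (1 + (-5 - W))**2 = (-4 - W)**2)
D(O, b) = 36 (D(O, b) = 3*12 = 36)
R = sqrt(106) ≈ 10.296
C(6)*(D(2*2, 12) + R) = (4 + 6)**2*(36 + sqrt(106)) = 10**2*(36 + sqrt(106)) = 100*(36 + sqrt(106)) = 3600 + 100*sqrt(106)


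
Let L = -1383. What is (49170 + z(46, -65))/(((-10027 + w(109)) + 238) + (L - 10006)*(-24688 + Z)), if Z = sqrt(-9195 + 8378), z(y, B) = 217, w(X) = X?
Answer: 13885745323424/79052149224965561 + 562468543*I*sqrt(817)/79052149224965561 ≈ 0.00017565 + 2.0337e-7*I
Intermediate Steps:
Z = I*sqrt(817) (Z = sqrt(-817) = I*sqrt(817) ≈ 28.583*I)
(49170 + z(46, -65))/(((-10027 + w(109)) + 238) + (L - 10006)*(-24688 + Z)) = (49170 + 217)/(((-10027 + 109) + 238) + (-1383 - 10006)*(-24688 + I*sqrt(817))) = 49387/((-9918 + 238) - 11389*(-24688 + I*sqrt(817))) = 49387/(-9680 + (281171632 - 11389*I*sqrt(817))) = 49387/(281161952 - 11389*I*sqrt(817))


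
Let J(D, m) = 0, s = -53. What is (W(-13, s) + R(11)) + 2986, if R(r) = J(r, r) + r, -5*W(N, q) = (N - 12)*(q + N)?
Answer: 2667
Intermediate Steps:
W(N, q) = -(-12 + N)*(N + q)/5 (W(N, q) = -(N - 12)*(q + N)/5 = -(-12 + N)*(N + q)/5)
R(r) = r (R(r) = 0 + r = r)
(W(-13, s) + R(11)) + 2986 = ((-⅕*(-13)² + (12/5)*(-13) + (12/5)*(-53) - ⅕*(-13)*(-53)) + 11) + 2986 = ((-⅕*169 - 156/5 - 636/5 - 689/5) + 11) + 2986 = ((-169/5 - 156/5 - 636/5 - 689/5) + 11) + 2986 = (-330 + 11) + 2986 = -319 + 2986 = 2667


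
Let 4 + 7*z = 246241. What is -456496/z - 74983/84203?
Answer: -287531917787/20733894111 ≈ -13.868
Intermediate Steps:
z = 246237/7 (z = -4/7 + (⅐)*246241 = -4/7 + 246241/7 = 246237/7 ≈ 35177.)
-456496/z - 74983/84203 = -456496/246237/7 - 74983/84203 = -456496*7/246237 - 74983*1/84203 = -3195472/246237 - 74983/84203 = -287531917787/20733894111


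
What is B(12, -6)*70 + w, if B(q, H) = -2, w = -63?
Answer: -203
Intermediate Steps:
B(12, -6)*70 + w = -2*70 - 63 = -140 - 63 = -203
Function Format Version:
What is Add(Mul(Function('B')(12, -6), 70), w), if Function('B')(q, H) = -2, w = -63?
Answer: -203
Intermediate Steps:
Add(Mul(Function('B')(12, -6), 70), w) = Add(Mul(-2, 70), -63) = Add(-140, -63) = -203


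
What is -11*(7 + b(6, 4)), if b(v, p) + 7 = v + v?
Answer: -132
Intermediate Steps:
b(v, p) = -7 + 2*v (b(v, p) = -7 + (v + v) = -7 + 2*v)
-11*(7 + b(6, 4)) = -11*(7 + (-7 + 2*6)) = -11*(7 + (-7 + 12)) = -11*(7 + 5) = -11*12 = -132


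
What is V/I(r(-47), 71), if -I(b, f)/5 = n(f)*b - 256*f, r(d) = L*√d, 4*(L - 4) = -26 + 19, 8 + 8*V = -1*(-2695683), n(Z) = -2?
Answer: 4899658880/1321471711 - 4852215*I*√47/5285886844 ≈ 3.7077 - 0.0062932*I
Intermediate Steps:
V = 2695675/8 (V = -1 + (-1*(-2695683))/8 = -1 + (⅛)*2695683 = -1 + 2695683/8 = 2695675/8 ≈ 3.3696e+5)
L = 9/4 (L = 4 + (-26 + 19)/4 = 4 + (¼)*(-7) = 4 - 7/4 = 9/4 ≈ 2.2500)
r(d) = 9*√d/4
I(b, f) = 10*b + 1280*f (I(b, f) = -5*(-2*b - 256*f) = -5*(-256*f - 2*b) = 10*b + 1280*f)
V/I(r(-47), 71) = 2695675/(8*(10*(9*√(-47)/4) + 1280*71)) = 2695675/(8*(10*(9*(I*√47)/4) + 90880)) = 2695675/(8*(10*(9*I*√47/4) + 90880)) = 2695675/(8*(45*I*√47/2 + 90880)) = 2695675/(8*(90880 + 45*I*√47/2))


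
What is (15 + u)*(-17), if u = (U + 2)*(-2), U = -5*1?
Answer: -357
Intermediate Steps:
U = -5
u = 6 (u = (-5 + 2)*(-2) = -3*(-2) = 6)
(15 + u)*(-17) = (15 + 6)*(-17) = 21*(-17) = -357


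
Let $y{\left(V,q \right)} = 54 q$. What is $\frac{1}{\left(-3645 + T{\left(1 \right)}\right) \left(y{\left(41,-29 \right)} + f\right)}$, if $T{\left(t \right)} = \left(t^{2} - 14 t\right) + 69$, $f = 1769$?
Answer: $- \frac{1}{728567} \approx -1.3726 \cdot 10^{-6}$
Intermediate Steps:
$T{\left(t \right)} = 69 + t^{2} - 14 t$
$\frac{1}{\left(-3645 + T{\left(1 \right)}\right) \left(y{\left(41,-29 \right)} + f\right)} = \frac{1}{\left(-3645 + \left(69 + 1^{2} - 14\right)\right) \left(54 \left(-29\right) + 1769\right)} = \frac{1}{\left(-3645 + \left(69 + 1 - 14\right)\right) \left(-1566 + 1769\right)} = \frac{1}{\left(-3645 + 56\right) 203} = \frac{1}{\left(-3589\right) 203} = \frac{1}{-728567} = - \frac{1}{728567}$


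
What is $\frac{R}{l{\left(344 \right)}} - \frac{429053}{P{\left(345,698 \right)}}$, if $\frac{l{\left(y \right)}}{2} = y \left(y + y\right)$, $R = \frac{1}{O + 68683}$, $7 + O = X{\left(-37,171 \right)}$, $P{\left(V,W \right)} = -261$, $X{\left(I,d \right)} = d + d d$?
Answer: $\frac{6640219629033559}{4039354865664} \approx 1643.9$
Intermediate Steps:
$X{\left(I,d \right)} = d + d^{2}$
$O = 29405$ ($O = -7 + 171 \left(1 + 171\right) = -7 + 171 \cdot 172 = -7 + 29412 = 29405$)
$R = \frac{1}{98088}$ ($R = \frac{1}{29405 + 68683} = \frac{1}{98088} \approx 1.0195 \cdot 10^{-5}$)
$l{\left(y \right)} = 4 y^{2}$ ($l{\left(y \right)} = 2 y \left(y + y\right) = 2 y 2 y = 2 \cdot 2 y^{2} = 4 y^{2}$)
$\frac{R}{l{\left(344 \right)}} - \frac{429053}{P{\left(345,698 \right)}} = \frac{1}{98088 \cdot 4 \cdot 344^{2}} - \frac{429053}{-261} = \frac{1}{98088 \cdot 4 \cdot 118336} - - \frac{429053}{261} = \frac{1}{98088 \cdot 473344} + \frac{429053}{261} = \frac{1}{98088} \cdot \frac{1}{473344} + \frac{429053}{261} = \frac{1}{46429366272} + \frac{429053}{261} = \frac{6640219629033559}{4039354865664}$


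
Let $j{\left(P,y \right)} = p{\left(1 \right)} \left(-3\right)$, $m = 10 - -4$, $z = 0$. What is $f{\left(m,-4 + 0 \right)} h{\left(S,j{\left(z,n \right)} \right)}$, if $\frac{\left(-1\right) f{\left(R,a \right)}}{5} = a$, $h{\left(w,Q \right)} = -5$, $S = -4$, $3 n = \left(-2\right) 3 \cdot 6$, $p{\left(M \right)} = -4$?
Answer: $-100$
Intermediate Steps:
$m = 14$ ($m = 10 + 4 = 14$)
$n = -12$ ($n = \frac{\left(-2\right) 3 \cdot 6}{3} = \frac{\left(-6\right) 6}{3} = \frac{1}{3} \left(-36\right) = -12$)
$j{\left(P,y \right)} = 12$ ($j{\left(P,y \right)} = \left(-4\right) \left(-3\right) = 12$)
$f{\left(R,a \right)} = - 5 a$
$f{\left(m,-4 + 0 \right)} h{\left(S,j{\left(z,n \right)} \right)} = - 5 \left(-4 + 0\right) \left(-5\right) = \left(-5\right) \left(-4\right) \left(-5\right) = 20 \left(-5\right) = -100$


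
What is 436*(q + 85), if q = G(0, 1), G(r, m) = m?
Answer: 37496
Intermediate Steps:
q = 1
436*(q + 85) = 436*(1 + 85) = 436*86 = 37496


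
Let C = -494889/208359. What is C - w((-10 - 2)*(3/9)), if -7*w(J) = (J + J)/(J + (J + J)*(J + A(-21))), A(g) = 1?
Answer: -5912611/2430855 ≈ -2.4323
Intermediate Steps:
w(J) = -2*J/(7*(J + 2*J*(1 + J))) (w(J) = -(J + J)/(7*(J + (J + J)*(J + 1))) = -2*J/(7*(J + (2*J)*(1 + J))) = -2*J/(7*(J + 2*J*(1 + J))))
C = -164963/69453 (C = -494889*1/208359 = -164963/69453 ≈ -2.3752)
C - w((-10 - 2)*(3/9)) = -164963/69453 - (-2)/(21 + 14*((-10 - 2)*(3/9))) = -164963/69453 - (-2)/(21 + 14*(-36/9)) = -164963/69453 - (-2)/(21 + 14*(-12*1/3)) = -164963/69453 - (-2)/(21 + 14*(-4)) = -164963/69453 - (-2)/(21 - 56) = -164963/69453 - (-2)/(-35) = -164963/69453 - (-2)*(-1)/35 = -164963/69453 - 1*2/35 = -164963/69453 - 2/35 = -5912611/2430855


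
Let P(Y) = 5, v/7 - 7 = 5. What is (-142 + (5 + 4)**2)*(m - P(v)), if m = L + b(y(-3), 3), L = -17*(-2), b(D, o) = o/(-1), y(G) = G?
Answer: -1586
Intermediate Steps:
v = 84 (v = 49 + 7*5 = 49 + 35 = 84)
b(D, o) = -o (b(D, o) = o*(-1) = -o)
L = 34
m = 31 (m = 34 - 1*3 = 34 - 3 = 31)
(-142 + (5 + 4)**2)*(m - P(v)) = (-142 + (5 + 4)**2)*(31 - 1*5) = (-142 + 9**2)*(31 - 5) = (-142 + 81)*26 = -61*26 = -1586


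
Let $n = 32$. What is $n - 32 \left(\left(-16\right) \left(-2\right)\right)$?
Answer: $-992$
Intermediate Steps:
$n - 32 \left(\left(-16\right) \left(-2\right)\right) = 32 - 32 \left(\left(-16\right) \left(-2\right)\right) = 32 - 1024 = -992$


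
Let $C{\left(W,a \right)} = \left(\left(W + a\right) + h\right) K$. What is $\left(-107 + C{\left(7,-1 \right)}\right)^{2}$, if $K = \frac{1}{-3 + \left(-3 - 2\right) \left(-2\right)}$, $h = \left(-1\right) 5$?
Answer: $\frac{559504}{49} \approx 11418.0$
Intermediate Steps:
$h = -5$
$K = \frac{1}{7}$ ($K = \frac{1}{-3 - -10} = \frac{1}{-3 + 10} = \frac{1}{7} \approx 0.14286$)
$C{\left(W,a \right)} = - \frac{5}{7} + \frac{W}{7} + \frac{a}{7}$ ($C{\left(W,a \right)} = \left(\left(W + a\right) - 5\right) \frac{1}{7} = \left(-5 + W + a\right) \frac{1}{7} = - \frac{5}{7} + \frac{W}{7} + \frac{a}{7}$)
$\left(-107 + C{\left(7,-1 \right)}\right)^{2} = \left(-107 + \left(- \frac{5}{7} + \frac{1}{7} \cdot 7 + \frac{1}{7} \left(-1\right)\right)\right)^{2} = \left(-107 - - \frac{1}{7}\right)^{2} = \left(-107 + \frac{1}{7}\right)^{2} = \left(- \frac{748}{7}\right)^{2} = \frac{559504}{49}$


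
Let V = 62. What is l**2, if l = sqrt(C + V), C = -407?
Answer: -345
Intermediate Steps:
l = I*sqrt(345) (l = sqrt(-407 + 62) = sqrt(-345) = I*sqrt(345) ≈ 18.574*I)
l**2 = (I*sqrt(345))**2 = -345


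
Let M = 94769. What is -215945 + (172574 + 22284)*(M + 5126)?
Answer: 19465123965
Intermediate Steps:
-215945 + (172574 + 22284)*(M + 5126) = -215945 + (172574 + 22284)*(94769 + 5126) = -215945 + 194858*99895 = -215945 + 19465339910 = 19465123965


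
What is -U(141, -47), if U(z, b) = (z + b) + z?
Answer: -235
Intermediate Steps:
U(z, b) = b + 2*z (U(z, b) = (b + z) + z = b + 2*z)
-U(141, -47) = -(-47 + 2*141) = -(-47 + 282) = -1*235 = -235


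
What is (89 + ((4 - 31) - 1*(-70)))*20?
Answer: 2640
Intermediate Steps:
(89 + ((4 - 31) - 1*(-70)))*20 = (89 + (-27 + 70))*20 = (89 + 43)*20 = 132*20 = 2640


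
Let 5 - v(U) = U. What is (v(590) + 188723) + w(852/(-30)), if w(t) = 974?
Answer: 189112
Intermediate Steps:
v(U) = 5 - U
(v(590) + 188723) + w(852/(-30)) = ((5 - 1*590) + 188723) + 974 = ((5 - 590) + 188723) + 974 = (-585 + 188723) + 974 = 188138 + 974 = 189112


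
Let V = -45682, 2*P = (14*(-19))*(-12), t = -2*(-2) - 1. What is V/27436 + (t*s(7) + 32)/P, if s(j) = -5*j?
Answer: -985675/576156 ≈ -1.7108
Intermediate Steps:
t = 3 (t = 4 - 1 = 3)
P = 1596 (P = ((14*(-19))*(-12))/2 = (-266*(-12))/2 = (1/2)*3192 = 1596)
V/27436 + (t*s(7) + 32)/P = -45682/27436 + (3*(-5*7) + 32)/1596 = -45682*1/27436 + (3*(-35) + 32)*(1/1596) = -22841/13718 + (-105 + 32)*(1/1596) = -22841/13718 - 73*1/1596 = -22841/13718 - 73/1596 = -985675/576156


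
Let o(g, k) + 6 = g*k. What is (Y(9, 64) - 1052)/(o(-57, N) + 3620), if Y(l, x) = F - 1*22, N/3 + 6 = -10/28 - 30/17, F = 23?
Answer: -250138/1190675 ≈ -0.21008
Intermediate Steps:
N = -5799/238 (N = -18 + 3*(-10/28 - 30/17) = -18 + 3*(-10*1/28 - 30*1/17) = -18 + 3*(-5/14 - 30/17) = -18 + 3*(-505/238) = -18 - 1515/238 = -5799/238 ≈ -24.366)
o(g, k) = -6 + g*k
Y(l, x) = 1 (Y(l, x) = 23 - 1*22 = 23 - 22 = 1)
(Y(9, 64) - 1052)/(o(-57, N) + 3620) = (1 - 1052)/((-6 - 57*(-5799/238)) + 3620) = -1051/((-6 + 330543/238) + 3620) = -1051/(329115/238 + 3620) = -1051/1190675/238 = -1051*238/1190675 = -250138/1190675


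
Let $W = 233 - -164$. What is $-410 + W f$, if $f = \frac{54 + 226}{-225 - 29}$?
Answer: $- \frac{107650}{127} \approx -847.64$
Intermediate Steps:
$W = 397$ ($W = 233 + 164 = 397$)
$f = - \frac{140}{127}$ ($f = \frac{280}{-254} = 280 \left(- \frac{1}{254}\right) = - \frac{140}{127} \approx -1.1024$)
$-410 + W f = -410 + 397 \left(- \frac{140}{127}\right) = -410 - \frac{55580}{127} = - \frac{107650}{127}$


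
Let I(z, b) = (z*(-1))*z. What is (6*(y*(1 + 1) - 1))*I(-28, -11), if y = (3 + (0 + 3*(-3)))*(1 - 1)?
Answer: 4704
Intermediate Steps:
I(z, b) = -z**2 (I(z, b) = (-z)*z = -z**2)
y = 0 (y = (3 + (0 - 9))*0 = (3 - 9)*0 = -6*0 = 0)
(6*(y*(1 + 1) - 1))*I(-28, -11) = (6*(0*(1 + 1) - 1))*(-1*(-28)**2) = (6*(0*2 - 1))*(-1*784) = (6*(0 - 1))*(-784) = (6*(-1))*(-784) = -6*(-784) = 4704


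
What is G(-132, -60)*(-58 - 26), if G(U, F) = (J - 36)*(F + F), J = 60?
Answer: 241920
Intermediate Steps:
G(U, F) = 48*F (G(U, F) = (60 - 36)*(F + F) = 24*(2*F) = 48*F)
G(-132, -60)*(-58 - 26) = (48*(-60))*(-58 - 26) = -2880*(-84) = 241920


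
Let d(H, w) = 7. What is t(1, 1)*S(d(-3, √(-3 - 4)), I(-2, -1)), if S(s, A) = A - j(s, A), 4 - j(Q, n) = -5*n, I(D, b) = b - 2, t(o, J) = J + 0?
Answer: 8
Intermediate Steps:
t(o, J) = J
I(D, b) = -2 + b
j(Q, n) = 4 + 5*n (j(Q, n) = 4 - (-5)*n = 4 + 5*n)
S(s, A) = -4 - 4*A (S(s, A) = A - (4 + 5*A) = A + (-4 - 5*A) = -4 - 4*A)
t(1, 1)*S(d(-3, √(-3 - 4)), I(-2, -1)) = 1*(-4 - 4*(-2 - 1)) = 1*(-4 - 4*(-3)) = 1*(-4 + 12) = 1*8 = 8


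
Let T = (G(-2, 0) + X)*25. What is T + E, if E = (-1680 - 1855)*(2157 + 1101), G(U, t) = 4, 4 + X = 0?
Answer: -11517030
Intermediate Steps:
X = -4 (X = -4 + 0 = -4)
T = 0 (T = (4 - 4)*25 = 0*25 = 0)
E = -11517030 (E = -3535*3258 = -11517030)
T + E = 0 - 11517030 = -11517030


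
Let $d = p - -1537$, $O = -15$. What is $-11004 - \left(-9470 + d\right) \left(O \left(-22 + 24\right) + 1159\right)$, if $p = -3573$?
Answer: $12979270$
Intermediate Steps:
$d = -2036$ ($d = -3573 - -1537 = -3573 + 1537 = -2036$)
$-11004 - \left(-9470 + d\right) \left(O \left(-22 + 24\right) + 1159\right) = -11004 - \left(-9470 - 2036\right) \left(- 15 \left(-22 + 24\right) + 1159\right) = -11004 - - 11506 \left(\left(-15\right) 2 + 1159\right) = -11004 - - 11506 \left(-30 + 1159\right) = -11004 - \left(-11506\right) 1129 = -11004 - -12990274 = -11004 + 12990274 = 12979270$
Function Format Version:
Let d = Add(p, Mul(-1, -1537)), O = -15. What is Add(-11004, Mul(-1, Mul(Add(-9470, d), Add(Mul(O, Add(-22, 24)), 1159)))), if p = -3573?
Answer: 12979270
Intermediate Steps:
d = -2036 (d = Add(-3573, Mul(-1, -1537)) = Add(-3573, 1537) = -2036)
Add(-11004, Mul(-1, Mul(Add(-9470, d), Add(Mul(O, Add(-22, 24)), 1159)))) = Add(-11004, Mul(-1, Mul(Add(-9470, -2036), Add(Mul(-15, Add(-22, 24)), 1159)))) = Add(-11004, Mul(-1, Mul(-11506, Add(Mul(-15, 2), 1159)))) = Add(-11004, Mul(-1, Mul(-11506, Add(-30, 1159)))) = Add(-11004, Mul(-1, Mul(-11506, 1129))) = Add(-11004, Mul(-1, -12990274)) = Add(-11004, 12990274) = 12979270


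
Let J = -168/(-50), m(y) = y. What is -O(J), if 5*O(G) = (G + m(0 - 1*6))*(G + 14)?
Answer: 28644/3125 ≈ 9.1661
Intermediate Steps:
J = 84/25 (J = -168*(-1/50) = 84/25 ≈ 3.3600)
O(G) = (-6 + G)*(14 + G)/5 (O(G) = ((G + (0 - 1*6))*(G + 14))/5 = ((G + (0 - 6))*(14 + G))/5 = ((G - 6)*(14 + G))/5 = ((-6 + G)*(14 + G))/5 = (-6 + G)*(14 + G)/5)
-O(J) = -(-84/5 + (84/25)²/5 + (8/5)*(84/25)) = -(-84/5 + (⅕)*(7056/625) + 672/125) = -(-84/5 + 7056/3125 + 672/125) = -1*(-28644/3125) = 28644/3125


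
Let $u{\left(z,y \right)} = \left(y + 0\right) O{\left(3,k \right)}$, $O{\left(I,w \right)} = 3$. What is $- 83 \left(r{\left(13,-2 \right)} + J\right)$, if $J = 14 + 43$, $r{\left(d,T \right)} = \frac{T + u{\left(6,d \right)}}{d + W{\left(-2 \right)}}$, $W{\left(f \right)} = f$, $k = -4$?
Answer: $- \frac{55112}{11} \approx -5010.2$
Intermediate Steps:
$u{\left(z,y \right)} = 3 y$ ($u{\left(z,y \right)} = \left(y + 0\right) 3 = y 3 = 3 y$)
$r{\left(d,T \right)} = \frac{T + 3 d}{-2 + d}$ ($r{\left(d,T \right)} = \frac{T + 3 d}{d - 2} = \frac{T + 3 d}{-2 + d}$)
$J = 57$
$- 83 \left(r{\left(13,-2 \right)} + J\right) = - 83 \left(\frac{-2 + 3 \cdot 13}{-2 + 13} + 57\right) = - 83 \left(\frac{-2 + 39}{11} + 57\right) = - 83 \left(\frac{1}{11} \cdot 37 + 57\right) = - 83 \left(\frac{37}{11} + 57\right) = \left(-83\right) \frac{664}{11} = - \frac{55112}{11}$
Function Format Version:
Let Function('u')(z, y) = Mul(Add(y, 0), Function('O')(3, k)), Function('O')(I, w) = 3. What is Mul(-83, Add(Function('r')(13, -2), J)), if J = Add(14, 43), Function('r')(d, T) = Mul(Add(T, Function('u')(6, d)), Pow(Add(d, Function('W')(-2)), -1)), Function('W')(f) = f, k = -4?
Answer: Rational(-55112, 11) ≈ -5010.2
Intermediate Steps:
Function('u')(z, y) = Mul(3, y) (Function('u')(z, y) = Mul(Add(y, 0), 3) = Mul(y, 3) = Mul(3, y))
Function('r')(d, T) = Mul(Pow(Add(-2, d), -1), Add(T, Mul(3, d))) (Function('r')(d, T) = Mul(Add(T, Mul(3, d)), Pow(Add(d, -2), -1)) = Mul(Add(T, Mul(3, d)), Pow(Add(-2, d), -1)) = Mul(Pow(Add(-2, d), -1), Add(T, Mul(3, d))))
J = 57
Mul(-83, Add(Function('r')(13, -2), J)) = Mul(-83, Add(Mul(Pow(Add(-2, 13), -1), Add(-2, Mul(3, 13))), 57)) = Mul(-83, Add(Mul(Pow(11, -1), Add(-2, 39)), 57)) = Mul(-83, Add(Mul(Rational(1, 11), 37), 57)) = Mul(-83, Add(Rational(37, 11), 57)) = Mul(-83, Rational(664, 11)) = Rational(-55112, 11)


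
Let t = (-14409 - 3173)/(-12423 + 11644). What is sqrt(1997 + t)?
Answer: 3*sqrt(136173095)/779 ≈ 44.940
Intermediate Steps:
t = 17582/779 (t = -17582/(-779) = -17582*(-1/779) = 17582/779 ≈ 22.570)
sqrt(1997 + t) = sqrt(1997 + 17582/779) = sqrt(1573245/779) = 3*sqrt(136173095)/779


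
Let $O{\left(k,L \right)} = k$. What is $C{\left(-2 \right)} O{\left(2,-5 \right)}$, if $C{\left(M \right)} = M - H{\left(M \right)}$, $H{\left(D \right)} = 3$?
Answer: $-10$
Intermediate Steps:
$C{\left(M \right)} = -3 + M$ ($C{\left(M \right)} = M - 3 = -3 + M$)
$C{\left(-2 \right)} O{\left(2,-5 \right)} = \left(-3 - 2\right) 2 = \left(-5\right) 2 = -10$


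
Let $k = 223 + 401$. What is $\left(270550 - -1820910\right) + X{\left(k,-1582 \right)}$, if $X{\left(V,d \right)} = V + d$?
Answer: $2090502$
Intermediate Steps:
$k = 624$
$\left(270550 - -1820910\right) + X{\left(k,-1582 \right)} = \left(270550 - -1820910\right) + \left(624 - 1582\right) = \left(270550 + 1820910\right) - 958 = 2091460 - 958 = 2090502$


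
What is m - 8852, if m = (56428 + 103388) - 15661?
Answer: 135303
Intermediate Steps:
m = 144155 (m = 159816 - 15661 = 144155)
m - 8852 = 144155 - 8852 = 135303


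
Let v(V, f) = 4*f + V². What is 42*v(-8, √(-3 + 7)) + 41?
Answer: 3065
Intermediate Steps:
v(V, f) = V² + 4*f
42*v(-8, √(-3 + 7)) + 41 = 42*((-8)² + 4*√(-3 + 7)) + 41 = 42*(64 + 4*√4) + 41 = 42*(64 + 4*2) + 41 = 42*(64 + 8) + 41 = 42*72 + 41 = 3024 + 41 = 3065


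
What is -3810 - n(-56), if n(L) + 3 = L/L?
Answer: -3808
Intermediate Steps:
n(L) = -2 (n(L) = -3 + L/L = -3 + 1 = -2)
-3810 - n(-56) = -3810 - 1*(-2) = -3810 + 2 = -3808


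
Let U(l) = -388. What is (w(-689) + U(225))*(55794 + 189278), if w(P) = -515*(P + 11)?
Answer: 85476702304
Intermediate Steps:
w(P) = -5665 - 515*P (w(P) = -515*(11 + P) = -5665 - 515*P)
(w(-689) + U(225))*(55794 + 189278) = ((-5665 - 515*(-689)) - 388)*(55794 + 189278) = ((-5665 + 354835) - 388)*245072 = (349170 - 388)*245072 = 348782*245072 = 85476702304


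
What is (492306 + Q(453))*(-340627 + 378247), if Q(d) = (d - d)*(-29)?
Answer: 18520551720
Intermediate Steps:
Q(d) = 0 (Q(d) = 0*(-29) = 0)
(492306 + Q(453))*(-340627 + 378247) = (492306 + 0)*(-340627 + 378247) = 492306*37620 = 18520551720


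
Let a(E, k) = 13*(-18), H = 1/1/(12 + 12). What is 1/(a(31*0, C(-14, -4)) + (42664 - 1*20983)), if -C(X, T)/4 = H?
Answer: 1/21447 ≈ 4.6627e-5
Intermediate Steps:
H = 24 (H = 1/1/24 = 1/(1/24) = 1*24 = 24)
C(X, T) = -96 (C(X, T) = -4*24 = -96)
a(E, k) = -234
1/(a(31*0, C(-14, -4)) + (42664 - 1*20983)) = 1/(-234 + (42664 - 1*20983)) = 1/(-234 + (42664 - 20983)) = 1/(-234 + 21681) = 1/21447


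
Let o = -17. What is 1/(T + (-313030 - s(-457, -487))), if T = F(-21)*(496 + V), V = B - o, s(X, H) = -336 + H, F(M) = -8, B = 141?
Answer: -1/317439 ≈ -3.1502e-6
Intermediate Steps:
V = 158 (V = 141 - 1*(-17) = 141 + 17 = 158)
T = -5232 (T = -8*(496 + 158) = -8*654 = -5232)
1/(T + (-313030 - s(-457, -487))) = 1/(-5232 + (-313030 - (-336 - 487))) = 1/(-5232 + (-313030 - 1*(-823))) = 1/(-5232 + (-313030 + 823)) = 1/(-5232 - 312207) = 1/(-317439) = -1/317439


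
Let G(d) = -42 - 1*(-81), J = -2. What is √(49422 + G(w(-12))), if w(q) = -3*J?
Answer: √49461 ≈ 222.40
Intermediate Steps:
w(q) = 6 (w(q) = -3*(-2) = 6)
G(d) = 39 (G(d) = -42 + 81 = 39)
√(49422 + G(w(-12))) = √(49422 + 39) = √49461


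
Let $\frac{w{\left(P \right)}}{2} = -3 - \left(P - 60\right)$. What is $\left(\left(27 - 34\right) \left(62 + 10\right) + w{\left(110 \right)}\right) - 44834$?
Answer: $-45444$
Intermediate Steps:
$w{\left(P \right)} = 114 - 2 P$ ($w{\left(P \right)} = 2 \left(-3 - \left(P - 60\right)\right) = 2 \left(-3 - \left(-60 + P\right)\right) = 2 \left(57 - P\right) = 114 - 2 P$)
$\left(\left(27 - 34\right) \left(62 + 10\right) + w{\left(110 \right)}\right) - 44834 = \left(\left(27 - 34\right) \left(62 + 10\right) + \left(114 - 220\right)\right) - 44834 = \left(\left(-7\right) 72 + \left(114 - 220\right)\right) - 44834 = \left(-504 - 106\right) - 44834 = -610 - 44834 = -45444$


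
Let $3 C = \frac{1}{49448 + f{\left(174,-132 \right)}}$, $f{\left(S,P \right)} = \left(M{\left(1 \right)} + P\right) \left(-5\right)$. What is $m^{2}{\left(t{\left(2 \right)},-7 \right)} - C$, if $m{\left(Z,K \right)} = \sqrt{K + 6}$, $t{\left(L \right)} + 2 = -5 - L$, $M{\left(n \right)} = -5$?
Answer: $- \frac{150400}{150399} \approx -1.0$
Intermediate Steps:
$t{\left(L \right)} = -7 - L$ ($t{\left(L \right)} = -2 - \left(5 + L\right) = -7 - L$)
$m{\left(Z,K \right)} = \sqrt{6 + K}$
$f{\left(S,P \right)} = 25 - 5 P$ ($f{\left(S,P \right)} = \left(-5 + P\right) \left(-5\right) = 25 - 5 P$)
$C = \frac{1}{150399}$ ($C = \frac{1}{3 \left(49448 + \left(25 - -660\right)\right)} = \frac{1}{3 \left(49448 + \left(25 + 660\right)\right)} = \frac{1}{3 \left(49448 + 685\right)} = \frac{1}{3 \cdot 50133} = \frac{1}{3} \cdot \frac{1}{50133} = \frac{1}{150399} \approx 6.649 \cdot 10^{-6}$)
$m^{2}{\left(t{\left(2 \right)},-7 \right)} - C = \left(\sqrt{6 - 7}\right)^{2} - \frac{1}{150399} = \left(\sqrt{-1}\right)^{2} - \frac{1}{150399} = i^{2} - \frac{1}{150399} = -1 - \frac{1}{150399} = - \frac{150400}{150399}$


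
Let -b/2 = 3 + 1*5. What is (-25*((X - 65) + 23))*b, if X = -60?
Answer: -40800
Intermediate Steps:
b = -16 (b = -2*(3 + 1*5) = -2*(3 + 5) = -2*8 = -16)
(-25*((X - 65) + 23))*b = -25*((-60 - 65) + 23)*(-16) = -25*(-125 + 23)*(-16) = -25*(-102)*(-16) = 2550*(-16) = -40800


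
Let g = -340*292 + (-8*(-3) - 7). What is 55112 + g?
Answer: -44151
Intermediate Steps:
g = -99263 (g = -99280 + (24 - 7) = -99280 + 17 = -99263)
55112 + g = 55112 - 99263 = -44151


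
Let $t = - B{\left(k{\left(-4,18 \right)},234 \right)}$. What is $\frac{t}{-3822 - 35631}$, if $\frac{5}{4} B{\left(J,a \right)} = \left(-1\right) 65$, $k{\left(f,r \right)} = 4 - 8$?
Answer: $- \frac{52}{39453} \approx -0.001318$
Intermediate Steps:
$k{\left(f,r \right)} = -4$ ($k{\left(f,r \right)} = 4 - 8 = -4$)
$B{\left(J,a \right)} = -52$ ($B{\left(J,a \right)} = \frac{4 \left(\left(-1\right) 65\right)}{5} = \frac{4}{5} \left(-65\right) = -52$)
$t = 52$ ($t = \left(-1\right) \left(-52\right) = 52$)
$\frac{t}{-3822 - 35631} = \frac{52}{-3822 - 35631} = \frac{52}{-39453} = 52 \left(- \frac{1}{39453}\right) = - \frac{52}{39453}$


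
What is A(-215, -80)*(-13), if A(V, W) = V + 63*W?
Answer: 68315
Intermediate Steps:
A(-215, -80)*(-13) = (-215 + 63*(-80))*(-13) = (-215 - 5040)*(-13) = -5255*(-13) = 68315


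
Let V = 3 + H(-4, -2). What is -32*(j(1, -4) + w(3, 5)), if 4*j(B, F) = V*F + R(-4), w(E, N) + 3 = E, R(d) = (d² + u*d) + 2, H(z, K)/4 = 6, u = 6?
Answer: 912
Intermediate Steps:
H(z, K) = 24 (H(z, K) = 4*6 = 24)
V = 27 (V = 3 + 24 = 27)
R(d) = 2 + d² + 6*d (R(d) = (d² + 6*d) + 2 = 2 + d² + 6*d)
w(E, N) = -3 + E
j(B, F) = -3/2 + 27*F/4 (j(B, F) = (27*F + (2 + (-4)² + 6*(-4)))/4 = (27*F + (2 + 16 - 24))/4 = (27*F - 6)/4 = (-6 + 27*F)/4 = -3/2 + 27*F/4)
-32*(j(1, -4) + w(3, 5)) = -32*((-3/2 + (27/4)*(-4)) + (-3 + 3)) = -32*((-3/2 - 27) + 0) = -32*(-57/2 + 0) = -32*(-57/2) = 912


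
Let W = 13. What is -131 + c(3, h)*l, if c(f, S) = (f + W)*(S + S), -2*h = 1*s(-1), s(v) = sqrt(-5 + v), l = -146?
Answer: -131 + 2336*I*sqrt(6) ≈ -131.0 + 5722.0*I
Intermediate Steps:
h = -I*sqrt(6)/2 (h = -sqrt(-5 - 1)/2 = -sqrt(-6)/2 = -I*sqrt(6)/2 ≈ -1.2247*I)
c(f, S) = 2*S*(13 + f) (c(f, S) = (f + 13)*(S + S) = (13 + f)*(2*S) = 2*S*(13 + f))
-131 + c(3, h)*l = -131 + (2*(-I*sqrt(6)/2)*(13 + 3))*(-146) = -131 + (2*(-I*sqrt(6)/2)*16)*(-146) = -131 - 16*I*sqrt(6)*(-146) = -131 + 2336*I*sqrt(6)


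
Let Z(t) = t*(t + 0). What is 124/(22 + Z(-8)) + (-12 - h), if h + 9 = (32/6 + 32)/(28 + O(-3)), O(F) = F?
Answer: -9841/3225 ≈ -3.0515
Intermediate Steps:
Z(t) = t**2 (Z(t) = t*t = t**2)
h = -563/75 (h = -9 + (32/6 + 32)/(28 - 3) = -9 + (32*(1/6) + 32)/25 = -9 + (16/3 + 32)*(1/25) = -9 + (112/3)*(1/25) = -9 + 112/75 = -563/75 ≈ -7.5067)
124/(22 + Z(-8)) + (-12 - h) = 124/(22 + (-8)**2) + (-12 - 1*(-563/75)) = 124/(22 + 64) + (-12 + 563/75) = 124/86 - 337/75 = (1/86)*124 - 337/75 = 62/43 - 337/75 = -9841/3225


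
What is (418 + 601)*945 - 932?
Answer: 962023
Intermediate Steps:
(418 + 601)*945 - 932 = 1019*945 - 932 = 962955 - 932 = 962023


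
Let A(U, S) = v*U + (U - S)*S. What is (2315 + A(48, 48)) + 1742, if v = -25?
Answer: 2857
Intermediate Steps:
A(U, S) = -25*U + S*(U - S) (A(U, S) = -25*U + (U - S)*S = -25*U + S*(U - S))
(2315 + A(48, 48)) + 1742 = (2315 + (-1*48² - 25*48 + 48*48)) + 1742 = (2315 + (-1*2304 - 1200 + 2304)) + 1742 = (2315 + (-2304 - 1200 + 2304)) + 1742 = (2315 - 1200) + 1742 = 1115 + 1742 = 2857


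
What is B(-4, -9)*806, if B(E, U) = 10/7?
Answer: 8060/7 ≈ 1151.4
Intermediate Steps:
B(E, U) = 10/7 (B(E, U) = 10*(⅐) = 10/7)
B(-4, -9)*806 = (10/7)*806 = 8060/7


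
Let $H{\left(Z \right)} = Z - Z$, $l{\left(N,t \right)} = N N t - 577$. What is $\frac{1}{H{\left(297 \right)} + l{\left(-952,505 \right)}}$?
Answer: $\frac{1}{457682943} \approx 2.1849 \cdot 10^{-9}$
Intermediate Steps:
$l{\left(N,t \right)} = -577 + t N^{2}$ ($l{\left(N,t \right)} = N^{2} t - 577 = t N^{2} - 577 = -577 + t N^{2}$)
$H{\left(Z \right)} = 0$
$\frac{1}{H{\left(297 \right)} + l{\left(-952,505 \right)}} = \frac{1}{0 - \left(577 - 505 \left(-952\right)^{2}\right)} = \frac{1}{0 + \left(-577 + 505 \cdot 906304\right)} = \frac{1}{0 + \left(-577 + 457683520\right)} = \frac{1}{0 + 457682943} = \frac{1}{457682943}$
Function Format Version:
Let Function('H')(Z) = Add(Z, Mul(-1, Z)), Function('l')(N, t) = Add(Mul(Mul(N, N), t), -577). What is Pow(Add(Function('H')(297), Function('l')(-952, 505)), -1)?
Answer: Rational(1, 457682943) ≈ 2.1849e-9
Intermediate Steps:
Function('l')(N, t) = Add(-577, Mul(t, Pow(N, 2))) (Function('l')(N, t) = Add(Mul(Pow(N, 2), t), -577) = Add(Mul(t, Pow(N, 2)), -577) = Add(-577, Mul(t, Pow(N, 2))))
Function('H')(Z) = 0
Pow(Add(Function('H')(297), Function('l')(-952, 505)), -1) = Pow(Add(0, Add(-577, Mul(505, Pow(-952, 2)))), -1) = Pow(Add(0, Add(-577, Mul(505, 906304))), -1) = Pow(Add(0, Add(-577, 457683520)), -1) = Pow(Add(0, 457682943), -1) = Pow(457682943, -1) = Rational(1, 457682943)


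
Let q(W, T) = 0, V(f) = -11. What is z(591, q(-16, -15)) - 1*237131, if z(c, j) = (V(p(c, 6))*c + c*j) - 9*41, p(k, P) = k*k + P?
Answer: -244001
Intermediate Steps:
p(k, P) = P + k**2 (p(k, P) = k**2 + P = P + k**2)
z(c, j) = -369 - 11*c + c*j (z(c, j) = (-11*c + c*j) - 9*41 = (-11*c + c*j) - 369 = -369 - 11*c + c*j)
z(591, q(-16, -15)) - 1*237131 = (-369 - 11*591 + 591*0) - 1*237131 = (-369 - 6501 + 0) - 237131 = -6870 - 237131 = -244001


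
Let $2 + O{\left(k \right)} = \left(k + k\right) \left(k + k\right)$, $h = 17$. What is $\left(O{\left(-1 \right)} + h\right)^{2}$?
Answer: $361$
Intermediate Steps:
$O{\left(k \right)} = -2 + 4 k^{2}$ ($O{\left(k \right)} = -2 + \left(k + k\right) \left(k + k\right) = -2 + 2 k 2 k = -2 + 4 k^{2}$)
$\left(O{\left(-1 \right)} + h\right)^{2} = \left(\left(-2 + 4 \left(-1\right)^{2}\right) + 17\right)^{2} = \left(\left(-2 + 4 \cdot 1\right) + 17\right)^{2} = \left(\left(-2 + 4\right) + 17\right)^{2} = \left(2 + 17\right)^{2} = 19^{2} = 361$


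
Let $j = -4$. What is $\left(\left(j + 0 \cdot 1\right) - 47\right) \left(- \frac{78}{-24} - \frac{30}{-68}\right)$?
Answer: $- \frac{753}{4} \approx -188.25$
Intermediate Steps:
$\left(\left(j + 0 \cdot 1\right) - 47\right) \left(- \frac{78}{-24} - \frac{30}{-68}\right) = \left(\left(-4 + 0 \cdot 1\right) - 47\right) \left(- \frac{78}{-24} - \frac{30}{-68}\right) = \left(\left(-4 + 0\right) - 47\right) \left(\left(-78\right) \left(- \frac{1}{24}\right) - - \frac{15}{34}\right) = \left(-4 - 47\right) \left(\frac{13}{4} + \frac{15}{34}\right) = \left(-51\right) \frac{251}{68} = - \frac{753}{4}$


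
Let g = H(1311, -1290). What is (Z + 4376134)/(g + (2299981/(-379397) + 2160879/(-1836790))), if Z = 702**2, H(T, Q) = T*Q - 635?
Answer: -3393029559400300940/1178991557351335703 ≈ -2.8779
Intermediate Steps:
H(T, Q) = -635 + Q*T (H(T, Q) = Q*T - 635 = -635 + Q*T)
g = -1691825 (g = -635 - 1290*1311 = -635 - 1691190 = -1691825)
Z = 492804
(Z + 4376134)/(g + (2299981/(-379397) + 2160879/(-1836790))) = (492804 + 4376134)/(-1691825 + (2299981/(-379397) + 2160879/(-1836790))) = 4868938/(-1691825 + (2299981*(-1/379397) + 2160879*(-1/1836790))) = 4868938/(-1691825 + (-2299981/379397 - 2160879/1836790)) = 4868938/(-1691825 - 5044413110953/696872615630) = 4868938/(-1178991557351335703/696872615630) = 4868938*(-696872615630/1178991557351335703) = -3393029559400300940/1178991557351335703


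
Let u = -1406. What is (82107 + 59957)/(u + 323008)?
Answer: 71032/160801 ≈ 0.44174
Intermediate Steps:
(82107 + 59957)/(u + 323008) = (82107 + 59957)/(-1406 + 323008) = 142064/321602 = 142064*(1/321602) = 71032/160801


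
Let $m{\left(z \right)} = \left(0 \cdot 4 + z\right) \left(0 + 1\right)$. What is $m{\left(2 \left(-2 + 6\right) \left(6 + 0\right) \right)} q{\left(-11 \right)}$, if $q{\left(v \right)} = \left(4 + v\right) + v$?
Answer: $-864$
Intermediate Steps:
$q{\left(v \right)} = 4 + 2 v$
$m{\left(z \right)} = z$ ($m{\left(z \right)} = \left(0 + z\right) 1 = z 1 = z$)
$m{\left(2 \left(-2 + 6\right) \left(6 + 0\right) \right)} q{\left(-11 \right)} = 2 \left(-2 + 6\right) \left(6 + 0\right) \left(4 + 2 \left(-11\right)\right) = 2 \cdot 4 \cdot 6 \left(4 - 22\right) = 8 \cdot 6 \left(-18\right) = 48 \left(-18\right) = -864$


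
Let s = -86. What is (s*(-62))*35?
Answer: 186620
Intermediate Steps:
(s*(-62))*35 = -86*(-62)*35 = 5332*35 = 186620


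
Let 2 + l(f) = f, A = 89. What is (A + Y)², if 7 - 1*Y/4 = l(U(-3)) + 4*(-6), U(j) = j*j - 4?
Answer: 40401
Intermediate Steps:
U(j) = -4 + j² (U(j) = j² - 4 = -4 + j²)
l(f) = -2 + f
Y = 112 (Y = 28 - 4*((-2 + (-4 + (-3)²)) + 4*(-6)) = 28 - 4*((-2 + (-4 + 9)) - 24) = 28 - 4*((-2 + 5) - 24) = 28 - 4*(3 - 24) = 28 - 4*(-21) = 28 + 84 = 112)
(A + Y)² = (89 + 112)² = 201² = 40401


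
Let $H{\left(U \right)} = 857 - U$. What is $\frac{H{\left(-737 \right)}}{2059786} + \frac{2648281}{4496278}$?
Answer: $\frac{2731029597499}{4630685238254} \approx 0.58977$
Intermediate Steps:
$\frac{H{\left(-737 \right)}}{2059786} + \frac{2648281}{4496278} = \frac{857 - -737}{2059786} + \frac{2648281}{4496278} = \left(857 + 737\right) \frac{1}{2059786} + 2648281 \cdot \frac{1}{4496278} = 1594 \cdot \frac{1}{2059786} + \frac{2648281}{4496278} = \frac{797}{1029893} + \frac{2648281}{4496278} = \frac{2731029597499}{4630685238254}$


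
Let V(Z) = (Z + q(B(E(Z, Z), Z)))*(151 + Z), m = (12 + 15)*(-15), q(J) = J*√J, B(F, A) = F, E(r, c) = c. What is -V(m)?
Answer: -102870 - 925830*I*√5 ≈ -1.0287e+5 - 2.0702e+6*I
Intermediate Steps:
q(J) = J^(3/2)
m = -405 (m = 27*(-15) = -405)
V(Z) = (151 + Z)*(Z + Z^(3/2)) (V(Z) = (Z + Z^(3/2))*(151 + Z) = (151 + Z)*(Z + Z^(3/2)))
-V(m) = -((-405)² + (-405)^(5/2) + 151*(-405) + 151*(-405)^(3/2)) = -(164025 + 1476225*I*√5 - 61155 + 151*(-3645*I*√5)) = -(164025 + 1476225*I*√5 - 61155 - 550395*I*√5) = -(102870 + 925830*I*√5) = -102870 - 925830*I*√5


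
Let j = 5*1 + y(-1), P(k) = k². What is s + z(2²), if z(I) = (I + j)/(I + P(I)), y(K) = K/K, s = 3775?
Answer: 7551/2 ≈ 3775.5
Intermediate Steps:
y(K) = 1
j = 6 (j = 5*1 + 1 = 5 + 1 = 6)
z(I) = (6 + I)/(I + I²) (z(I) = (I + 6)/(I + I²) = (6 + I)/(I + I²))
s + z(2²) = 3775 + (6 + 2²)/((2²)*(1 + 2²)) = 3775 + (6 + 4)/(4*(1 + 4)) = 3775 + (¼)*10/5 = 3775 + (¼)*(⅕)*10 = 3775 + ½ = 7551/2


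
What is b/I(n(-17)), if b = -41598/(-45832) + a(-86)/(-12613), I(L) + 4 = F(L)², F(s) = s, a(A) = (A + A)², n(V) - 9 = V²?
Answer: -415609157/25666708310400 ≈ -1.6193e-5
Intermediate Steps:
n(V) = 9 + V²
a(A) = 4*A² (a(A) = (2*A)² = 4*A²)
I(L) = -4 + L²
b = -415609157/289039508 (b = -41598/(-45832) + (4*(-86)²)/(-12613) = -41598*(-1/45832) + (4*7396)*(-1/12613) = 20799/22916 + 29584*(-1/12613) = 20799/22916 - 29584/12613 = -415609157/289039508 ≈ -1.4379)
b/I(n(-17)) = -415609157/(289039508*(-4 + (9 + (-17)²)²)) = -415609157/(289039508*(-4 + (9 + 289)²)) = -415609157/(289039508*(-4 + 298²)) = -415609157/(289039508*(-4 + 88804)) = -415609157/289039508/88800 = -415609157/289039508*1/88800 = -415609157/25666708310400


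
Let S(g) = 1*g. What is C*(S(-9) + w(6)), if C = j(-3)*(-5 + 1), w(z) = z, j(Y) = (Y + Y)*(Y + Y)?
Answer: 432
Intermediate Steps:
S(g) = g
j(Y) = 4*Y² (j(Y) = (2*Y)*(2*Y) = 4*Y²)
C = -144 (C = (4*(-3)²)*(-5 + 1) = (4*9)*(-4) = 36*(-4) = -144)
C*(S(-9) + w(6)) = -144*(-9 + 6) = -144*(-3) = 432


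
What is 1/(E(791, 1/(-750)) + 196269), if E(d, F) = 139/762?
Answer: 762/149557117 ≈ 5.0950e-6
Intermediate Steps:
E(d, F) = 139/762 (E(d, F) = 139*(1/762) = 139/762)
1/(E(791, 1/(-750)) + 196269) = 1/(139/762 + 196269) = 1/(149557117/762) = 762/149557117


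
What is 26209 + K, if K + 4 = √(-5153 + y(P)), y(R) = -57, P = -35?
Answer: 26205 + I*√5210 ≈ 26205.0 + 72.18*I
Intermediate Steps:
K = -4 + I*√5210 (K = -4 + √(-5153 - 57) = -4 + √(-5210) = -4 + I*√5210 ≈ -4.0 + 72.18*I)
26209 + K = 26209 + (-4 + I*√5210) = 26205 + I*√5210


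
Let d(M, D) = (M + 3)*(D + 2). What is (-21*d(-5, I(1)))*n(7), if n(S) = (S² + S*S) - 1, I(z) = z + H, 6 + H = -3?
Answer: -24444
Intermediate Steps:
H = -9 (H = -6 - 3 = -9)
I(z) = -9 + z (I(z) = z - 9 = -9 + z)
n(S) = -1 + 2*S² (n(S) = (S² + S²) - 1 = 2*S² - 1 = -1 + 2*S²)
d(M, D) = (2 + D)*(3 + M) (d(M, D) = (3 + M)*(2 + D) = (2 + D)*(3 + M))
(-21*d(-5, I(1)))*n(7) = (-21*(6 + 2*(-5) + 3*(-9 + 1) + (-9 + 1)*(-5)))*(-1 + 2*7²) = (-21*(6 - 10 + 3*(-8) - 8*(-5)))*(-1 + 2*49) = (-21*(6 - 10 - 24 + 40))*(-1 + 98) = -21*12*97 = -252*97 = -24444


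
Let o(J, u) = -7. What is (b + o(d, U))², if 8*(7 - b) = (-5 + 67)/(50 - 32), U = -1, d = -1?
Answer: 961/5184 ≈ 0.18538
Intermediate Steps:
b = 473/72 (b = 7 - (-5 + 67)/(8*(50 - 32)) = 7 - 31/(4*18) = 7 - ⅛*31/9 = 7 - 31/72 = 473/72 ≈ 6.5694)
(b + o(d, U))² = (473/72 - 7)² = (-31/72)² = 961/5184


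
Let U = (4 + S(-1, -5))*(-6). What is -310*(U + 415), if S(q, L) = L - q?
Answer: -128650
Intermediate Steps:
U = 0 (U = (4 + (-5 - 1*(-1)))*(-6) = (4 + (-5 + 1))*(-6) = (4 - 4)*(-6) = 0*(-6) = 0)
-310*(U + 415) = -310*(0 + 415) = -310*415 = -128650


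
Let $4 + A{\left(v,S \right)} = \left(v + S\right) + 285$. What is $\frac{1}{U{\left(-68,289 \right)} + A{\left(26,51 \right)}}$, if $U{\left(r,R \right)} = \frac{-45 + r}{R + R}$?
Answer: $\frac{578}{206811} \approx 0.0027948$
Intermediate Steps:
$A{\left(v,S \right)} = 281 + S + v$ ($A{\left(v,S \right)} = -4 + \left(\left(v + S\right) + 285\right) = -4 + \left(\left(S + v\right) + 285\right) = -4 + \left(285 + S + v\right) = 281 + S + v$)
$U{\left(r,R \right)} = \frac{-45 + r}{2 R}$
$\frac{1}{U{\left(-68,289 \right)} + A{\left(26,51 \right)}} = \frac{1}{\frac{-45 - 68}{2 \cdot 289} + \left(281 + 51 + 26\right)} = \frac{1}{\frac{1}{2} \cdot \frac{1}{289} \left(-113\right) + 358} = \frac{1}{- \frac{113}{578} + 358} = \frac{1}{\frac{206811}{578}} = \frac{578}{206811}$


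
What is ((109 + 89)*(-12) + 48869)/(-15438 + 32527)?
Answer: 46493/17089 ≈ 2.7206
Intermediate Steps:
((109 + 89)*(-12) + 48869)/(-15438 + 32527) = (198*(-12) + 48869)/17089 = (-2376 + 48869)*(1/17089) = 46493*(1/17089) = 46493/17089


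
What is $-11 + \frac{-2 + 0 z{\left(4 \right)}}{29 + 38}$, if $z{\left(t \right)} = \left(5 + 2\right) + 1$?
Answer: $- \frac{739}{67} \approx -11.03$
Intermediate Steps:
$z{\left(t \right)} = 8$ ($z{\left(t \right)} = 7 + 1 = 8$)
$-11 + \frac{-2 + 0 z{\left(4 \right)}}{29 + 38} = -11 + \frac{-2 + 0 \cdot 8}{29 + 38} = -11 + \frac{-2 + 0}{67} = -11 - \frac{2}{67} = - \frac{739}{67}$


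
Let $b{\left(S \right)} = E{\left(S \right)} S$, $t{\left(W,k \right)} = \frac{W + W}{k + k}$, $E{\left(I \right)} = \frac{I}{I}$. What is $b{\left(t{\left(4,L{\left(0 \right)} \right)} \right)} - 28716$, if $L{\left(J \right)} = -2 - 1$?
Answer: $- \frac{86152}{3} \approx -28717.0$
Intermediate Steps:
$E{\left(I \right)} = 1$
$L{\left(J \right)} = -3$ ($L{\left(J \right)} = -2 - 1 = -3$)
$t{\left(W,k \right)} = \frac{W}{k}$ ($t{\left(W,k \right)} = \frac{2 W}{2 k} = 2 W \frac{1}{2 k} = \frac{W}{k}$)
$b{\left(S \right)} = S$ ($b{\left(S \right)} = 1 S = S$)
$b{\left(t{\left(4,L{\left(0 \right)} \right)} \right)} - 28716 = \frac{4}{-3} - 28716 = 4 \left(- \frac{1}{3}\right) - 28716 = - \frac{4}{3} - 28716 = - \frac{86152}{3}$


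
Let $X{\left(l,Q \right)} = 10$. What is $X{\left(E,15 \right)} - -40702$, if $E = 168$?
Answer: $40712$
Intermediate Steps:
$X{\left(E,15 \right)} - -40702 = 10 - -40702 = 10 + 40702 = 40712$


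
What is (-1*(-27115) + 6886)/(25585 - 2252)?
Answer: 34001/23333 ≈ 1.4572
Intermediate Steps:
(-1*(-27115) + 6886)/(25585 - 2252) = (27115 + 6886)/23333 = 34001*(1/23333) = 34001/23333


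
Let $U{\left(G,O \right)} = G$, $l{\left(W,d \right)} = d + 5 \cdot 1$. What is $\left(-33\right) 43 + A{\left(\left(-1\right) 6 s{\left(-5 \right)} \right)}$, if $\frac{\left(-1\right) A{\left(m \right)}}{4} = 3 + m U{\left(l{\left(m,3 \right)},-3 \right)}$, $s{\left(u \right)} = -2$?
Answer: $-1815$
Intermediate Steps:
$l{\left(W,d \right)} = 5 + d$ ($l{\left(W,d \right)} = d + 5 = 5 + d$)
$A{\left(m \right)} = -12 - 32 m$ ($A{\left(m \right)} = - 4 \left(3 + m \left(5 + 3\right)\right) = - 4 \left(3 + m 8\right) = - 4 \left(3 + 8 m\right) = -12 - 32 m$)
$\left(-33\right) 43 + A{\left(\left(-1\right) 6 s{\left(-5 \right)} \right)} = \left(-33\right) 43 - \left(12 + 32 \left(-1\right) 6 \left(-2\right)\right) = -1419 - \left(12 + 32 \left(\left(-6\right) \left(-2\right)\right)\right) = -1419 - 396 = -1815$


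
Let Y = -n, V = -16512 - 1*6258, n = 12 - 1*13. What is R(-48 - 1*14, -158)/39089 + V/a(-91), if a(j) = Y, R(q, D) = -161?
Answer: -890056691/39089 ≈ -22770.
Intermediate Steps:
n = -1 (n = 12 - 13 = -1)
V = -22770 (V = -16512 - 6258 = -22770)
Y = 1 (Y = -1*(-1) = 1)
a(j) = 1
R(-48 - 1*14, -158)/39089 + V/a(-91) = -161/39089 - 22770/1 = -161*1/39089 - 22770*1 = -161/39089 - 22770 = -890056691/39089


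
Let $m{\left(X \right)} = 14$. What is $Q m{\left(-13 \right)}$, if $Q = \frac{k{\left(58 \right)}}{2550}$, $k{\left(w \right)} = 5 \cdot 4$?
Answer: $\frac{28}{255} \approx 0.1098$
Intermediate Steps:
$k{\left(w \right)} = 20$
$Q = \frac{2}{255}$ ($Q = \frac{20}{2550} = 20 \cdot \frac{1}{2550} = \frac{2}{255} \approx 0.0078431$)
$Q m{\left(-13 \right)} = \frac{2}{255} \cdot 14 = \frac{28}{255}$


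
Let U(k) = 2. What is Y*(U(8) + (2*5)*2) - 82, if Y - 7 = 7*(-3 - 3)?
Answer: -852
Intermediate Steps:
Y = -35 (Y = 7 + 7*(-3 - 3) = 7 + 7*(-6) = 7 - 42 = -35)
Y*(U(8) + (2*5)*2) - 82 = -35*(2 + (2*5)*2) - 82 = -35*(2 + 10*2) - 82 = -35*(2 + 20) - 82 = -35*22 - 82 = -770 - 82 = -852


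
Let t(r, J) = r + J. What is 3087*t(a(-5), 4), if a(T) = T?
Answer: -3087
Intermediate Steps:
t(r, J) = J + r
3087*t(a(-5), 4) = 3087*(4 - 5) = 3087*(-1) = -3087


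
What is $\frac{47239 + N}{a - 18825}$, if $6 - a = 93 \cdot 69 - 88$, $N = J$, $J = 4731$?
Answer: $- \frac{25985}{12574} \approx -2.0666$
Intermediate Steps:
$N = 4731$
$a = -6323$ ($a = 6 - \left(93 \cdot 69 - 88\right) = 6 - \left(6417 - 88\right) = 6 - 6329 = -6323$)
$\frac{47239 + N}{a - 18825} = \frac{47239 + 4731}{-6323 - 18825} = \frac{51970}{-6323 - 18825} = \frac{51970}{-25148} = 51970 \left(- \frac{1}{25148}\right) = - \frac{25985}{12574}$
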